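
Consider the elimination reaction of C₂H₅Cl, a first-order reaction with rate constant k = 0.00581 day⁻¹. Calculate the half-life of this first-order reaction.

119.3 day

Step 1: For a first-order reaction, t₁/₂ = ln(2)/k
Step 2: t₁/₂ = ln(2)/0.00581
Step 3: t₁/₂ = 0.6931/0.00581 = 119.3 day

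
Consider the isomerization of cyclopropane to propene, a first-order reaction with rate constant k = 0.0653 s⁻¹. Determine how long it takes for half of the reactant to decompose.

10.61 s

Step 1: For a first-order reaction, t₁/₂ = ln(2)/k
Step 2: t₁/₂ = ln(2)/0.0653
Step 3: t₁/₂ = 0.6931/0.0653 = 10.61 s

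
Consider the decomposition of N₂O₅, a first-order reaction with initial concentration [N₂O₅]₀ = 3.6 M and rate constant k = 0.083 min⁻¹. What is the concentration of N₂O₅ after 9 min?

1.706 M

Step 1: For a first-order reaction: [N₂O₅] = [N₂O₅]₀ × e^(-kt)
Step 2: [N₂O₅] = 3.6 × e^(-0.083 × 9)
Step 3: [N₂O₅] = 3.6 × e^(-0.747)
Step 4: [N₂O₅] = 3.6 × 0.473786 = 1.706 M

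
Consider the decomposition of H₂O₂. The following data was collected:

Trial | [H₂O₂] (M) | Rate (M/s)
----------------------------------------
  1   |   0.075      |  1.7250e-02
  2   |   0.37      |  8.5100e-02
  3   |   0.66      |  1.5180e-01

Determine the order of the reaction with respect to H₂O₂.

first order (1)

Step 1: Compare trials to find order n where rate₂/rate₁ = ([H₂O₂]₂/[H₂O₂]₁)^n
Step 2: rate₂/rate₁ = 8.5100e-02/1.7250e-02 = 4.933
Step 3: [H₂O₂]₂/[H₂O₂]₁ = 0.37/0.075 = 4.933
Step 4: n = ln(4.933)/ln(4.933) = 1.00 ≈ 1
Step 5: The reaction is first order in H₂O₂.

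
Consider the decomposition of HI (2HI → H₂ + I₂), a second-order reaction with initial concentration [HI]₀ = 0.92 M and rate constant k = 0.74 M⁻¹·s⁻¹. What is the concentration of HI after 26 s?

0.0492 M

Step 1: For a second-order reaction: 1/[HI] = 1/[HI]₀ + kt
Step 2: 1/[HI] = 1/0.92 + 0.74 × 26
Step 3: 1/[HI] = 1.087 + 19.24 = 20.33
Step 4: [HI] = 1/20.33 = 0.0492 M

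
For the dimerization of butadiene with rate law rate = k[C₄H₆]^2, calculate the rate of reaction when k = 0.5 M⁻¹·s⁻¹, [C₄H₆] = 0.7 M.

0.245 M/s

Step 1: Identify the rate law: rate = k[C₄H₆]^2
Step 2: Substitute values: rate = 0.5 × (0.7)^2
Step 3: Calculate: rate = 0.5 × 0.49 = 0.245 M/s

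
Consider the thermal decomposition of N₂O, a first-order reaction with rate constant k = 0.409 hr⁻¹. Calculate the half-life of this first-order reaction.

1.695 hr

Step 1: For a first-order reaction, t₁/₂ = ln(2)/k
Step 2: t₁/₂ = ln(2)/0.409
Step 3: t₁/₂ = 0.6931/0.409 = 1.695 hr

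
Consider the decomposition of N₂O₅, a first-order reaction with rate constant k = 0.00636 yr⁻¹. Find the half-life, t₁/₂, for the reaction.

109 yr

Step 1: For a first-order reaction, t₁/₂ = ln(2)/k
Step 2: t₁/₂ = ln(2)/0.00636
Step 3: t₁/₂ = 0.6931/0.00636 = 109 yr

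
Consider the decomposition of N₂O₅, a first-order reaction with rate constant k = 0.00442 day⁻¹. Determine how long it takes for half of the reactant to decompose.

156.8 day

Step 1: For a first-order reaction, t₁/₂ = ln(2)/k
Step 2: t₁/₂ = ln(2)/0.00442
Step 3: t₁/₂ = 0.6931/0.00442 = 156.8 day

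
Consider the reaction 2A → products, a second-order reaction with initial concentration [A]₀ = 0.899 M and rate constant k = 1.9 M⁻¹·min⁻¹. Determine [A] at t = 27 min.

0.01908 M

Step 1: For a second-order reaction: 1/[A] = 1/[A]₀ + kt
Step 2: 1/[A] = 1/0.899 + 1.9 × 27
Step 3: 1/[A] = 1.112 + 51.3 = 52.41
Step 4: [A] = 1/52.41 = 0.01908 M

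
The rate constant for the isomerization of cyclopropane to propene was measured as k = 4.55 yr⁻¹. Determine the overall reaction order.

first order (1)

Step 1: The units of k for an nth-order reaction are (concentration)^(1-n)·(time)⁻¹.
Step 2: Here k has units yr⁻¹, so the concentration exponent is 0.
Step 3: 1 - n = 0 ⇒ n = 1. The reaction is first order.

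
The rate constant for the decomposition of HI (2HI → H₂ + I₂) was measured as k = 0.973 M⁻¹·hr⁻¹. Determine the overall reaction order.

second order (2)

Step 1: The units of k for an nth-order reaction are (concentration)^(1-n)·(time)⁻¹.
Step 2: Here k has units M⁻¹·hr⁻¹, so the concentration exponent is -1.
Step 3: 1 - n = -1 ⇒ n = 2. The reaction is second order.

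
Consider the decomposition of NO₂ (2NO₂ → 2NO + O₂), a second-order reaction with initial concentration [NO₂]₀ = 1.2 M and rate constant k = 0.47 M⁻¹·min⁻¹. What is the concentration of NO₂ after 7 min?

0.2425 M

Step 1: For a second-order reaction: 1/[NO₂] = 1/[NO₂]₀ + kt
Step 2: 1/[NO₂] = 1/1.2 + 0.47 × 7
Step 3: 1/[NO₂] = 0.8333 + 3.29 = 4.123
Step 4: [NO₂] = 1/4.123 = 0.2425 M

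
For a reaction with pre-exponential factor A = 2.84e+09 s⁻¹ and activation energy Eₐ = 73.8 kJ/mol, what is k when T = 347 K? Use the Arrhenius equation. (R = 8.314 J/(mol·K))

2.21e-02 s⁻¹

Step 1: Use the Arrhenius equation: k = A × exp(-Eₐ/RT)
Step 2: Convert Eₐ to J/mol: 73.8 kJ/mol = 73800 J/mol
Step 3: Calculate the exponent: -Eₐ/(RT) = -73800/(8.314 × 347) = -25.58096
Step 4: k = 2.84e+09 × exp(-25.58096)
Step 5: k = 2.84e+09 × 7.76838e-12 = 2.2062e-02 s⁻¹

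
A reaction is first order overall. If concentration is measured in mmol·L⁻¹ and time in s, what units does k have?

s⁻¹

Step 1: For overall order n, rate = k × (concentration)^n.
Step 2: Rate has units mmol·L⁻¹·s⁻¹; concentration term has units (mmol·L⁻¹)^1.
Step 3: k = rate / (concentration)^n, so units of k = (mmol·L⁻¹)^(1-1)·s⁻¹ = s⁻¹.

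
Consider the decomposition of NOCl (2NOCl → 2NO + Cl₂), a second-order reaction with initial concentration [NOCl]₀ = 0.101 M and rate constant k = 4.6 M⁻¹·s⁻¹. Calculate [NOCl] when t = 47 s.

0.004423 M

Step 1: For a second-order reaction: 1/[NOCl] = 1/[NOCl]₀ + kt
Step 2: 1/[NOCl] = 1/0.101 + 4.6 × 47
Step 3: 1/[NOCl] = 9.901 + 216.2 = 226.1
Step 4: [NOCl] = 1/226.1 = 0.004423 M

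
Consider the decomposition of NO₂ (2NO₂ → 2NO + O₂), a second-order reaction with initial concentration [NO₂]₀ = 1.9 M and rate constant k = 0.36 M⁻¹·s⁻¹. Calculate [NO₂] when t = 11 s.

0.2229 M

Step 1: For a second-order reaction: 1/[NO₂] = 1/[NO₂]₀ + kt
Step 2: 1/[NO₂] = 1/1.9 + 0.36 × 11
Step 3: 1/[NO₂] = 0.5263 + 3.96 = 4.486
Step 4: [NO₂] = 1/4.486 = 0.2229 M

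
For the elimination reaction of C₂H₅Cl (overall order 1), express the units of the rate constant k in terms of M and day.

day⁻¹

Step 1: For overall order n, rate = k × (concentration)^n.
Step 2: Rate has units M·day⁻¹; concentration term has units M^1.
Step 3: k = rate / (concentration)^n, so units of k = M^(1-1)·day⁻¹ = day⁻¹.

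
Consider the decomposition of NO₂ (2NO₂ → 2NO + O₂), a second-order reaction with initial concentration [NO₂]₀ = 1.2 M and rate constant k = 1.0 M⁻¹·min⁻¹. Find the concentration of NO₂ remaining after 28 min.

0.03468 M

Step 1: For a second-order reaction: 1/[NO₂] = 1/[NO₂]₀ + kt
Step 2: 1/[NO₂] = 1/1.2 + 1.0 × 28
Step 3: 1/[NO₂] = 0.8333 + 28 = 28.83
Step 4: [NO₂] = 1/28.83 = 0.03468 M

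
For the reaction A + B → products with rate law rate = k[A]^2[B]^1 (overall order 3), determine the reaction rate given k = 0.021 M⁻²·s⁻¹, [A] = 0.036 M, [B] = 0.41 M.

1.116e-05 M/s

Step 1: The rate law is rate = k[A]^2[B]^1, overall order = 2+1 = 3
Step 2: Substitute values: rate = 0.021 × (0.036)^2 × (0.41)^1
Step 3: rate = 0.021 × 0.001296 × 0.41 = 1.11586e-05 M/s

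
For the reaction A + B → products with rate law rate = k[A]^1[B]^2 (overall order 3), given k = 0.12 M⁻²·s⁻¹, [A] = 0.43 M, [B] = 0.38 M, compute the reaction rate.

0.007451 M/s

Step 1: The rate law is rate = k[A]^1[B]^2, overall order = 1+2 = 3
Step 2: Substitute values: rate = 0.12 × (0.43)^1 × (0.38)^2
Step 3: rate = 0.12 × 0.43 × 0.1444 = 0.00745104 M/s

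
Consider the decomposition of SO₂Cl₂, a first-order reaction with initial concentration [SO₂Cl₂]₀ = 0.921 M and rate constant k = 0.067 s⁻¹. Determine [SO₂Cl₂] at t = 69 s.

0.009047 M

Step 1: For a first-order reaction: [SO₂Cl₂] = [SO₂Cl₂]₀ × e^(-kt)
Step 2: [SO₂Cl₂] = 0.921 × e^(-0.067 × 69)
Step 3: [SO₂Cl₂] = 0.921 × e^(-4.623)
Step 4: [SO₂Cl₂] = 0.921 × 0.00982328 = 0.009047 M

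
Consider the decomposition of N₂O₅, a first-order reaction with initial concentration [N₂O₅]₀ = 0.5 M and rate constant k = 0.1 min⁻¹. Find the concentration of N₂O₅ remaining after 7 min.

0.2483 M

Step 1: For a first-order reaction: [N₂O₅] = [N₂O₅]₀ × e^(-kt)
Step 2: [N₂O₅] = 0.5 × e^(-0.1 × 7)
Step 3: [N₂O₅] = 0.5 × e^(-0.7)
Step 4: [N₂O₅] = 0.5 × 0.496585 = 0.2483 M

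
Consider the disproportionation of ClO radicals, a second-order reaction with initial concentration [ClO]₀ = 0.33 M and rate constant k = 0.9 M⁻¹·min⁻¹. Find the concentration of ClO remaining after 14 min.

0.06398 M

Step 1: For a second-order reaction: 1/[ClO] = 1/[ClO]₀ + kt
Step 2: 1/[ClO] = 1/0.33 + 0.9 × 14
Step 3: 1/[ClO] = 3.03 + 12.6 = 15.63
Step 4: [ClO] = 1/15.63 = 0.06398 M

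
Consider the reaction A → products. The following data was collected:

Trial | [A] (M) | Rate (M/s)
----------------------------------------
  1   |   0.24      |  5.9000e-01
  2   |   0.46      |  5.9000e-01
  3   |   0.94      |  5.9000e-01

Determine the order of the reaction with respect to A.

zeroth order (0)

Step 1: Compare trials - when concentration changes, rate stays constant.
Step 2: rate₂/rate₁ = 5.9000e-01/5.9000e-01 = 1
Step 3: [A]₂/[A]₁ = 0.46/0.24 = 1.917
Step 4: Since rate ratio ≈ (conc ratio)^0, the reaction is zeroth order.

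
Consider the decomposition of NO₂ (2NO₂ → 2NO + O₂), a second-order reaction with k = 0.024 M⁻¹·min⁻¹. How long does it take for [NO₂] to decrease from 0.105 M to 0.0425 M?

583.6 min

Step 1: For second-order: t = (1/[NO₂] - 1/[NO₂]₀)/k
Step 2: t = (1/0.0425 - 1/0.105)/0.024
Step 3: t = (23.53 - 9.524)/0.024
Step 4: t = 14.01/0.024 = 583.6 min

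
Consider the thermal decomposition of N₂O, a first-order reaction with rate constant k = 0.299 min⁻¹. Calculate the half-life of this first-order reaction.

2.318 min

Step 1: For a first-order reaction, t₁/₂ = ln(2)/k
Step 2: t₁/₂ = ln(2)/0.299
Step 3: t₁/₂ = 0.6931/0.299 = 2.318 min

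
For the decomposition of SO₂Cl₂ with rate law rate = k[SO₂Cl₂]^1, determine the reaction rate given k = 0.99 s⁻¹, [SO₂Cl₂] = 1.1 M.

1.089 M/s

Step 1: Identify the rate law: rate = k[SO₂Cl₂]^1
Step 2: Substitute values: rate = 0.99 × (1.1)^1
Step 3: Calculate: rate = 0.99 × 1.1 = 1.089 M/s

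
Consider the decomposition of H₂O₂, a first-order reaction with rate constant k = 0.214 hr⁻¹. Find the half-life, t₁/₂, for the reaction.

3.239 hr

Step 1: For a first-order reaction, t₁/₂ = ln(2)/k
Step 2: t₁/₂ = ln(2)/0.214
Step 3: t₁/₂ = 0.6931/0.214 = 3.239 hr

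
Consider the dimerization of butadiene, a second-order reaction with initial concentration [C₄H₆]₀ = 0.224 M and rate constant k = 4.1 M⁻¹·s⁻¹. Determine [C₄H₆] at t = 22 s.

0.01056 M

Step 1: For a second-order reaction: 1/[C₄H₆] = 1/[C₄H₆]₀ + kt
Step 2: 1/[C₄H₆] = 1/0.224 + 4.1 × 22
Step 3: 1/[C₄H₆] = 4.464 + 90.2 = 94.66
Step 4: [C₄H₆] = 1/94.66 = 0.01056 M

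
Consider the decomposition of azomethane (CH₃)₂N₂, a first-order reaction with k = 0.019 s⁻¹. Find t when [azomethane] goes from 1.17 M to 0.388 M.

58.09 s

Step 1: For first-order: t = ln([azomethane]₀/[azomethane])/k
Step 2: t = ln(1.17/0.388)/0.019
Step 3: t = ln(3.015)/0.019
Step 4: t = 1.104/0.019 = 58.09 s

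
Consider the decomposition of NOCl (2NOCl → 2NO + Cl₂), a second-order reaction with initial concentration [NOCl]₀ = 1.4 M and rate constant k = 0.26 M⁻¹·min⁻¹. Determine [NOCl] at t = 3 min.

0.6692 M

Step 1: For a second-order reaction: 1/[NOCl] = 1/[NOCl]₀ + kt
Step 2: 1/[NOCl] = 1/1.4 + 0.26 × 3
Step 3: 1/[NOCl] = 0.7143 + 0.78 = 1.494
Step 4: [NOCl] = 1/1.494 = 0.6692 M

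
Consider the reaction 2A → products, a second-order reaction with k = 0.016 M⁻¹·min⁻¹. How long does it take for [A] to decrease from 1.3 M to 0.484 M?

81.06 min

Step 1: For second-order: t = (1/[A] - 1/[A]₀)/k
Step 2: t = (1/0.484 - 1/1.3)/0.016
Step 3: t = (2.066 - 0.7692)/0.016
Step 4: t = 1.297/0.016 = 81.06 min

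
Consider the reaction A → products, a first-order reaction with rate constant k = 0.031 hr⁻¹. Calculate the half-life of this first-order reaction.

22.36 hr

Step 1: For a first-order reaction, t₁/₂ = ln(2)/k
Step 2: t₁/₂ = ln(2)/0.031
Step 3: t₁/₂ = 0.6931/0.031 = 22.36 hr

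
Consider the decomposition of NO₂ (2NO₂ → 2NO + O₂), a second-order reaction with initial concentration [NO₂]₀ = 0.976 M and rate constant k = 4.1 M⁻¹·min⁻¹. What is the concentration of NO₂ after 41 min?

0.005913 M

Step 1: For a second-order reaction: 1/[NO₂] = 1/[NO₂]₀ + kt
Step 2: 1/[NO₂] = 1/0.976 + 4.1 × 41
Step 3: 1/[NO₂] = 1.025 + 168.1 = 169.1
Step 4: [NO₂] = 1/169.1 = 0.005913 M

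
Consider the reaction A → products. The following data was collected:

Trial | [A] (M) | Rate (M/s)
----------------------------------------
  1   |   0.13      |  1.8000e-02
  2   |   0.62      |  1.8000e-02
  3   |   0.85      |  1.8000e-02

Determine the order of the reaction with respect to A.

zeroth order (0)

Step 1: Compare trials - when concentration changes, rate stays constant.
Step 2: rate₂/rate₁ = 1.8000e-02/1.8000e-02 = 1
Step 3: [A]₂/[A]₁ = 0.62/0.13 = 4.769
Step 4: Since rate ratio ≈ (conc ratio)^0, the reaction is zeroth order.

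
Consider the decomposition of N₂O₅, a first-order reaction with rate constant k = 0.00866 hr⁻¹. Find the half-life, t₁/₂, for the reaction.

80.04 hr

Step 1: For a first-order reaction, t₁/₂ = ln(2)/k
Step 2: t₁/₂ = ln(2)/0.00866
Step 3: t₁/₂ = 0.6931/0.00866 = 80.04 hr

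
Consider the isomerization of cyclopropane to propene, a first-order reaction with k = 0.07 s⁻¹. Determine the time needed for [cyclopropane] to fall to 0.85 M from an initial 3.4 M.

19.8 s

Step 1: For first-order: t = ln([cyclopropane]₀/[cyclopropane])/k
Step 2: t = ln(3.4/0.85)/0.07
Step 3: t = ln(4)/0.07
Step 4: t = 1.386/0.07 = 19.8 s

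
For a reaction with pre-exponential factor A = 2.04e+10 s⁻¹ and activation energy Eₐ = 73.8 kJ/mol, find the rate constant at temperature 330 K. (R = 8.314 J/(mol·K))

4.24e-02 s⁻¹

Step 1: Use the Arrhenius equation: k = A × exp(-Eₐ/RT)
Step 2: Convert Eₐ to J/mol: 73.8 kJ/mol = 73800 J/mol
Step 3: Calculate the exponent: -Eₐ/(RT) = -73800/(8.314 × 330) = -26.89877
Step 4: k = 2.04e+10 × exp(-26.89877)
Step 5: k = 2.04e+10 × 2.07976e-12 = 4.2427e-02 s⁻¹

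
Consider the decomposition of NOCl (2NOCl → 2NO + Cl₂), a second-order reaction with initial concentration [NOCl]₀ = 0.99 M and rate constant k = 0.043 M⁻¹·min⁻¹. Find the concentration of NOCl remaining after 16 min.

0.5889 M

Step 1: For a second-order reaction: 1/[NOCl] = 1/[NOCl]₀ + kt
Step 2: 1/[NOCl] = 1/0.99 + 0.043 × 16
Step 3: 1/[NOCl] = 1.01 + 0.688 = 1.698
Step 4: [NOCl] = 1/1.698 = 0.5889 M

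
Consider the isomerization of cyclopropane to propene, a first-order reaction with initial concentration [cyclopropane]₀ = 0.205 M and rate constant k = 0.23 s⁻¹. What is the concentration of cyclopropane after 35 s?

6.542e-05 M

Step 1: For a first-order reaction: [cyclopropane] = [cyclopropane]₀ × e^(-kt)
Step 2: [cyclopropane] = 0.205 × e^(-0.23 × 35)
Step 3: [cyclopropane] = 0.205 × e^(-8.05)
Step 4: [cyclopropane] = 0.205 × 0.000319102 = 6.542e-05 M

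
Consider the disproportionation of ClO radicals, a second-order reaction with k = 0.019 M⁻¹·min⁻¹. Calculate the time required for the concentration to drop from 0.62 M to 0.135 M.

305 min

Step 1: For second-order: t = (1/[ClO] - 1/[ClO]₀)/k
Step 2: t = (1/0.135 - 1/0.62)/0.019
Step 3: t = (7.407 - 1.613)/0.019
Step 4: t = 5.795/0.019 = 305 min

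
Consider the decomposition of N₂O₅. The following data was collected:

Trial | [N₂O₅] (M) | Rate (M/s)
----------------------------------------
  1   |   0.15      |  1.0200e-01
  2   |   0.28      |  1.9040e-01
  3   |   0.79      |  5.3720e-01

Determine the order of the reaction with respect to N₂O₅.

first order (1)

Step 1: Compare trials to find order n where rate₂/rate₁ = ([N₂O₅]₂/[N₂O₅]₁)^n
Step 2: rate₂/rate₁ = 1.9040e-01/1.0200e-01 = 1.867
Step 3: [N₂O₅]₂/[N₂O₅]₁ = 0.28/0.15 = 1.867
Step 4: n = ln(1.867)/ln(1.867) = 1.00 ≈ 1
Step 5: The reaction is first order in N₂O₅.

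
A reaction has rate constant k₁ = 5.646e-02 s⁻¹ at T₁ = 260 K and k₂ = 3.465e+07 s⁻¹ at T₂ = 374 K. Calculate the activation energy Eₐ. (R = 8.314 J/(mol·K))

143.5 kJ/mol

Step 1: Use the two-temperature Arrhenius form: ln(k₂/k₁) = -Eₐ/R × (1/T₂ - 1/T₁)
Step 2: ln(k₂/k₁) = ln(3.465e+07/5.646e-02) = ln(6.13709e+08) = 20.235
Step 3: 1/T₂ - 1/T₁ = 1/374 - 1/260 = -1.172357e-03 K⁻¹
Step 4: Eₐ = -R × ln(k₂/k₁) / (1/T₂ - 1/T₁) = -8.314 × 20.235 / -1.172357e-03
Step 5: Eₐ = 1.4350e+05 J/mol = 143.5 kJ/mol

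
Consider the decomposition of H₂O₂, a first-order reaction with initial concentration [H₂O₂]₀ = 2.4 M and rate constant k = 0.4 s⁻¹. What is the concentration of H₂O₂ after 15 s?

0.005949 M

Step 1: For a first-order reaction: [H₂O₂] = [H₂O₂]₀ × e^(-kt)
Step 2: [H₂O₂] = 2.4 × e^(-0.4 × 15)
Step 3: [H₂O₂] = 2.4 × e^(-6)
Step 4: [H₂O₂] = 2.4 × 0.00247875 = 0.005949 M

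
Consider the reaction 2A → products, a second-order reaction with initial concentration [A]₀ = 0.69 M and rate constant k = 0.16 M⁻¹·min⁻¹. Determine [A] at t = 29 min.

0.1642 M

Step 1: For a second-order reaction: 1/[A] = 1/[A]₀ + kt
Step 2: 1/[A] = 1/0.69 + 0.16 × 29
Step 3: 1/[A] = 1.449 + 4.64 = 6.089
Step 4: [A] = 1/6.089 = 0.1642 M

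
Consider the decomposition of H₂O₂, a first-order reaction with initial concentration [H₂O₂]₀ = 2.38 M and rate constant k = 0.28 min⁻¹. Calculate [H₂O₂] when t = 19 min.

0.01164 M

Step 1: For a first-order reaction: [H₂O₂] = [H₂O₂]₀ × e^(-kt)
Step 2: [H₂O₂] = 2.38 × e^(-0.28 × 19)
Step 3: [H₂O₂] = 2.38 × e^(-5.32)
Step 4: [H₂O₂] = 2.38 × 0.00489275 = 0.01164 M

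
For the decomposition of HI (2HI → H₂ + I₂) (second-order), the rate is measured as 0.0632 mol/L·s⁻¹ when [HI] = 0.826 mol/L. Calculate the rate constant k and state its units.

0.09263 (mol/L)⁻¹·s⁻¹

Step 1: rate = k[HI]^2, so k = rate / [HI]^2.
Step 2: k = 0.0632 / (0.826)^2 = 0.0632 / 0.6823.
Step 3: k = 0.09263 (mol/L)⁻¹·s⁻¹.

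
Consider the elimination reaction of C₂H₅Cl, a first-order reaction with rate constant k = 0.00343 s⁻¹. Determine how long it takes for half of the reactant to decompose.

202.1 s

Step 1: For a first-order reaction, t₁/₂ = ln(2)/k
Step 2: t₁/₂ = ln(2)/0.00343
Step 3: t₁/₂ = 0.6931/0.00343 = 202.1 s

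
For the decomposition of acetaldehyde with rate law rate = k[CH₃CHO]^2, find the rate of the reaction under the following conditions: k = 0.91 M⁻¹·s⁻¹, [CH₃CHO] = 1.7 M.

2.63 M/s

Step 1: Identify the rate law: rate = k[CH₃CHO]^2
Step 2: Substitute values: rate = 0.91 × (1.7)^2
Step 3: Calculate: rate = 0.91 × 2.89 = 2.6299 M/s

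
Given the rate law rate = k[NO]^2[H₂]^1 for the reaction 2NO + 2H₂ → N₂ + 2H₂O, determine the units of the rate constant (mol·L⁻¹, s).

(mol·L⁻¹)⁻²·s⁻¹

Step 1: Overall order = 2 + 1 = 3.
Step 2: rate has units mol·L⁻¹·s⁻¹; [NO]^2[H₂]^1 has units (mol·L⁻¹)^3.
Step 3: k = rate/([NO]^2[H₂]^1), so units of k = (mol·L⁻¹)^(1-3)·s⁻¹ = (mol·L⁻¹)⁻²·s⁻¹.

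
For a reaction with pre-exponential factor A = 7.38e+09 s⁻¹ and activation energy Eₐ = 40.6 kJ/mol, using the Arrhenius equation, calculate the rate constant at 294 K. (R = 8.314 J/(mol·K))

4.51e+02 s⁻¹

Step 1: Use the Arrhenius equation: k = A × exp(-Eₐ/RT)
Step 2: Convert Eₐ to J/mol: 40.6 kJ/mol = 40600 J/mol
Step 3: Calculate the exponent: -Eₐ/(RT) = -40600/(8.314 × 294) = -16.60996
Step 4: k = 7.38e+09 × exp(-16.60996)
Step 5: k = 7.38e+09 × 6.11485e-08 = 4.5128e+02 s⁻¹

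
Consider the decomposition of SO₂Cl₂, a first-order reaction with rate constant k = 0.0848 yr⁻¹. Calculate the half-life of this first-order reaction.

8.174 yr

Step 1: For a first-order reaction, t₁/₂ = ln(2)/k
Step 2: t₁/₂ = ln(2)/0.0848
Step 3: t₁/₂ = 0.6931/0.0848 = 8.174 yr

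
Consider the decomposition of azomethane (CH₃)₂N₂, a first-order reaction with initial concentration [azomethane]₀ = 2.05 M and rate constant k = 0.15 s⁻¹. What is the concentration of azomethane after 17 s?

0.1601 M

Step 1: For a first-order reaction: [azomethane] = [azomethane]₀ × e^(-kt)
Step 2: [azomethane] = 2.05 × e^(-0.15 × 17)
Step 3: [azomethane] = 2.05 × e^(-2.55)
Step 4: [azomethane] = 2.05 × 0.0780817 = 0.1601 M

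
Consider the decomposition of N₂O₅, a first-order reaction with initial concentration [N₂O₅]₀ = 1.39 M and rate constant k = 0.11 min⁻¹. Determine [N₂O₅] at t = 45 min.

0.009846 M

Step 1: For a first-order reaction: [N₂O₅] = [N₂O₅]₀ × e^(-kt)
Step 2: [N₂O₅] = 1.39 × e^(-0.11 × 45)
Step 3: [N₂O₅] = 1.39 × e^(-4.95)
Step 4: [N₂O₅] = 1.39 × 0.00708341 = 0.009846 M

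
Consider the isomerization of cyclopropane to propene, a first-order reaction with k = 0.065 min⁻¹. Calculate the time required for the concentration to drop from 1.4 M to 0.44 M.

17.81 min

Step 1: For first-order: t = ln([cyclopropane]₀/[cyclopropane])/k
Step 2: t = ln(1.4/0.44)/0.065
Step 3: t = ln(3.182)/0.065
Step 4: t = 1.157/0.065 = 17.81 min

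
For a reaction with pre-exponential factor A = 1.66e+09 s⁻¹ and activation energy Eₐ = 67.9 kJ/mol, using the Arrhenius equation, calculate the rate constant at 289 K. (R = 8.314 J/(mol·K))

8.86e-04 s⁻¹

Step 1: Use the Arrhenius equation: k = A × exp(-Eₐ/RT)
Step 2: Convert Eₐ to J/mol: 67.9 kJ/mol = 67900 J/mol
Step 3: Calculate the exponent: -Eₐ/(RT) = -67900/(8.314 × 289) = -28.25933
Step 4: k = 1.66e+09 × exp(-28.25933)
Step 5: k = 1.66e+09 × 5.33493e-13 = 8.8560e-04 s⁻¹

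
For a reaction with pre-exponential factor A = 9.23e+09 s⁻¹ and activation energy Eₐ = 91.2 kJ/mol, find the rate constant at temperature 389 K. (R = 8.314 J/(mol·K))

5.23e-03 s⁻¹

Step 1: Use the Arrhenius equation: k = A × exp(-Eₐ/RT)
Step 2: Convert Eₐ to J/mol: 91.2 kJ/mol = 91200 J/mol
Step 3: Calculate the exponent: -Eₐ/(RT) = -91200/(8.314 × 389) = -28.19910
Step 4: k = 9.23e+09 × exp(-28.19910)
Step 5: k = 9.23e+09 × 5.66613e-13 = 5.2298e-03 s⁻¹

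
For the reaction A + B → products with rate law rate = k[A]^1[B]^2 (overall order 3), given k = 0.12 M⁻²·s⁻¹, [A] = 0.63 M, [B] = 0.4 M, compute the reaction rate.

0.0121 M/s

Step 1: The rate law is rate = k[A]^1[B]^2, overall order = 1+2 = 3
Step 2: Substitute values: rate = 0.12 × (0.63)^1 × (0.4)^2
Step 3: rate = 0.12 × 0.63 × 0.16 = 0.012096 M/s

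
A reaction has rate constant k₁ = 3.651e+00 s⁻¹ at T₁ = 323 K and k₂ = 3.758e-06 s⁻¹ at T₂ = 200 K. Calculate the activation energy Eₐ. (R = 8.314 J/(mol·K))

60.2 kJ/mol

Step 1: Use the two-temperature Arrhenius form: ln(k₂/k₁) = -Eₐ/R × (1/T₂ - 1/T₁)
Step 2: ln(k₂/k₁) = ln(3.758e-06/3.651e+00) = ln(1.02931e-06) = -13.7866
Step 3: 1/T₂ - 1/T₁ = 1/200 - 1/323 = 1.904025e-03 K⁻¹
Step 4: Eₐ = -R × ln(k₂/k₁) / (1/T₂ - 1/T₁) = -8.314 × -13.7866 / 1.904025e-03
Step 5: Eₐ = 6.0200e+04 J/mol = 60.2 kJ/mol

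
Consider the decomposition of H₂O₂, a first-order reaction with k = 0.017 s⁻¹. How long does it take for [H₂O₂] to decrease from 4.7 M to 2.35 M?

40.77 s

Step 1: For first-order: t = ln([H₂O₂]₀/[H₂O₂])/k
Step 2: t = ln(4.7/2.35)/0.017
Step 3: t = ln(2)/0.017
Step 4: t = 0.6931/0.017 = 40.77 s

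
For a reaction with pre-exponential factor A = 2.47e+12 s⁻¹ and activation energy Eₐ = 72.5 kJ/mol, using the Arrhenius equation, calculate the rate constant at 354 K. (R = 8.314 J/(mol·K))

4.95e+01 s⁻¹

Step 1: Use the Arrhenius equation: k = A × exp(-Eₐ/RT)
Step 2: Convert Eₐ to J/mol: 72.5 kJ/mol = 72500 J/mol
Step 3: Calculate the exponent: -Eₐ/(RT) = -72500/(8.314 × 354) = -24.63342
Step 4: k = 2.47e+12 × exp(-24.63342)
Step 5: k = 2.47e+12 × 2.00374e-11 = 4.9492e+01 s⁻¹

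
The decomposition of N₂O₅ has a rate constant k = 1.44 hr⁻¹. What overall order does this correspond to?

first order (1)

Step 1: The units of k for an nth-order reaction are (concentration)^(1-n)·(time)⁻¹.
Step 2: Here k has units hr⁻¹, so the concentration exponent is 0.
Step 3: 1 - n = 0 ⇒ n = 1. The reaction is first order.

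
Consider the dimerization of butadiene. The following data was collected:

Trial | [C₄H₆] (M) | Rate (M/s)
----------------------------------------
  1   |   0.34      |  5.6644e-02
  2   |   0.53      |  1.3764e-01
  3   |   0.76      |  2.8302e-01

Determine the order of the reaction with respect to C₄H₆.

second order (2)

Step 1: Compare trials to find order n where rate₂/rate₁ = ([C₄H₆]₂/[C₄H₆]₁)^n
Step 2: rate₂/rate₁ = 1.3764e-01/5.6644e-02 = 2.43
Step 3: [C₄H₆]₂/[C₄H₆]₁ = 0.53/0.34 = 1.559
Step 4: n = ln(2.43)/ln(1.559) = 2.00 ≈ 2
Step 5: The reaction is second order in C₄H₆.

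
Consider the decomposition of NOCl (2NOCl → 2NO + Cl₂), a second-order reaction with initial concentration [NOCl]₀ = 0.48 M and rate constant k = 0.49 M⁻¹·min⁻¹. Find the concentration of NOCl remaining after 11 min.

0.1338 M

Step 1: For a second-order reaction: 1/[NOCl] = 1/[NOCl]₀ + kt
Step 2: 1/[NOCl] = 1/0.48 + 0.49 × 11
Step 3: 1/[NOCl] = 2.083 + 5.39 = 7.473
Step 4: [NOCl] = 1/7.473 = 0.1338 M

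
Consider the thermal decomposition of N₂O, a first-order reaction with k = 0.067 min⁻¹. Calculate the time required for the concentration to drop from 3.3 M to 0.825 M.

20.69 min

Step 1: For first-order: t = ln([N₂O]₀/[N₂O])/k
Step 2: t = ln(3.3/0.825)/0.067
Step 3: t = ln(4)/0.067
Step 4: t = 1.386/0.067 = 20.69 min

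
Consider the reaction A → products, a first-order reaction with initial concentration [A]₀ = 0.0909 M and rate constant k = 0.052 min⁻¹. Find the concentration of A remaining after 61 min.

0.00381 M

Step 1: For a first-order reaction: [A] = [A]₀ × e^(-kt)
Step 2: [A] = 0.0909 × e^(-0.052 × 61)
Step 3: [A] = 0.0909 × e^(-3.172)
Step 4: [A] = 0.0909 × 0.0419197 = 0.00381 M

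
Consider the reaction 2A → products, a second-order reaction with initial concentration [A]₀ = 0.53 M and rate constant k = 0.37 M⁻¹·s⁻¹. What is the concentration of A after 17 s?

0.1223 M

Step 1: For a second-order reaction: 1/[A] = 1/[A]₀ + kt
Step 2: 1/[A] = 1/0.53 + 0.37 × 17
Step 3: 1/[A] = 1.887 + 6.29 = 8.177
Step 4: [A] = 1/8.177 = 0.1223 M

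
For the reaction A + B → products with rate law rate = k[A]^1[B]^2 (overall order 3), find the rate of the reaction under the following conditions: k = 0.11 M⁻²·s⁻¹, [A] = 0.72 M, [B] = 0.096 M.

0.0007299 M/s

Step 1: The rate law is rate = k[A]^1[B]^2, overall order = 1+2 = 3
Step 2: Substitute values: rate = 0.11 × (0.72)^1 × (0.096)^2
Step 3: rate = 0.11 × 0.72 × 0.009216 = 0.000729907 M/s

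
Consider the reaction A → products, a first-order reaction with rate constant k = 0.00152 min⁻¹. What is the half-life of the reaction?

456 min

Step 1: For a first-order reaction, t₁/₂ = ln(2)/k
Step 2: t₁/₂ = ln(2)/0.00152
Step 3: t₁/₂ = 0.6931/0.00152 = 456 min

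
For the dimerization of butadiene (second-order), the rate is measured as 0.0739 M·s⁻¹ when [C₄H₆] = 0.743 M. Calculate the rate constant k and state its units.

0.1339 M⁻¹·s⁻¹

Step 1: rate = k[C₄H₆]^2, so k = rate / [C₄H₆]^2.
Step 2: k = 0.0739 / (0.743)^2 = 0.0739 / 0.552.
Step 3: k = 0.1339 M⁻¹·s⁻¹.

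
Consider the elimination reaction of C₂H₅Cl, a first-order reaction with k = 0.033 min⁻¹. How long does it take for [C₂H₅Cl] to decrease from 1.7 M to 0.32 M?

50.61 min

Step 1: For first-order: t = ln([C₂H₅Cl]₀/[C₂H₅Cl])/k
Step 2: t = ln(1.7/0.32)/0.033
Step 3: t = ln(5.312)/0.033
Step 4: t = 1.67/0.033 = 50.61 min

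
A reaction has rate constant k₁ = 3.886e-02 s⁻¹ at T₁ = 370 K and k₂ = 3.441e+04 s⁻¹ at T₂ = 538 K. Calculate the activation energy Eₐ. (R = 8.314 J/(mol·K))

134.9 kJ/mol

Step 1: Use the two-temperature Arrhenius form: ln(k₂/k₁) = -Eₐ/R × (1/T₂ - 1/T₁)
Step 2: ln(k₂/k₁) = ln(3.441e+04/3.886e-02) = ln(885486) = 13.6939
Step 3: 1/T₂ - 1/T₁ = 1/538 - 1/370 = -8.439666e-04 K⁻¹
Step 4: Eₐ = -R × ln(k₂/k₁) / (1/T₂ - 1/T₁) = -8.314 × 13.6939 / -8.439666e-04
Step 5: Eₐ = 1.3490e+05 J/mol = 134.9 kJ/mol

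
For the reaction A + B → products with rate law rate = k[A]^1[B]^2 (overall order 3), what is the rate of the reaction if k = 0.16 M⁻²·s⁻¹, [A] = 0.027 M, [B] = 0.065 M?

1.825e-05 M/s

Step 1: The rate law is rate = k[A]^1[B]^2, overall order = 1+2 = 3
Step 2: Substitute values: rate = 0.16 × (0.027)^1 × (0.065)^2
Step 3: rate = 0.16 × 0.027 × 0.004225 = 1.8252e-05 M/s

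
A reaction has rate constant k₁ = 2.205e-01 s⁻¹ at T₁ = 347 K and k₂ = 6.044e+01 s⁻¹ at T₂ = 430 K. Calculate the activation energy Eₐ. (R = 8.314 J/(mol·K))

83.9 kJ/mol

Step 1: Use the two-temperature Arrhenius form: ln(k₂/k₁) = -Eₐ/R × (1/T₂ - 1/T₁)
Step 2: ln(k₂/k₁) = ln(6.044e+01/2.205e-01) = ln(274.104) = 5.61351
Step 3: 1/T₂ - 1/T₁ = 1/430 - 1/347 = -5.562630e-04 K⁻¹
Step 4: Eₐ = -R × ln(k₂/k₁) / (1/T₂ - 1/T₁) = -8.314 × 5.61351 / -5.562630e-04
Step 5: Eₐ = 8.3900e+04 J/mol = 83.9 kJ/mol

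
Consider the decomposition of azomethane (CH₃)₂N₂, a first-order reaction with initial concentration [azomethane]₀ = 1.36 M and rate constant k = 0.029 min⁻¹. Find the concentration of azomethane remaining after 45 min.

0.3688 M

Step 1: For a first-order reaction: [azomethane] = [azomethane]₀ × e^(-kt)
Step 2: [azomethane] = 1.36 × e^(-0.029 × 45)
Step 3: [azomethane] = 1.36 × e^(-1.305)
Step 4: [azomethane] = 1.36 × 0.271173 = 0.3688 M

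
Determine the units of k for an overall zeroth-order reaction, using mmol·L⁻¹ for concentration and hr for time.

mmol·L⁻¹·hr⁻¹

Step 1: For overall order n, rate = k × (concentration)^n.
Step 2: Rate has units mmol·L⁻¹·hr⁻¹; concentration term has units (mmol·L⁻¹)^0.
Step 3: k = rate / (concentration)^n, so units of k = (mmol·L⁻¹)^(1-0)·hr⁻¹ = mmol·L⁻¹·hr⁻¹.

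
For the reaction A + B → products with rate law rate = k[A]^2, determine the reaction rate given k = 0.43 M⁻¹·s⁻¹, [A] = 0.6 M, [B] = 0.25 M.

0.1548 M/s

Step 1: The rate law is rate = k[A]^2
Step 2: Note that the rate does not depend on [B] (zero order in B).
Step 3: rate = 0.43 × (0.6)^2 = 0.1548 M/s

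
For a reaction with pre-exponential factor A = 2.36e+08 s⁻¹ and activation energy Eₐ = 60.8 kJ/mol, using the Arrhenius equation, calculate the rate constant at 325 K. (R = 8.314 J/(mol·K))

3.99e-02 s⁻¹

Step 1: Use the Arrhenius equation: k = A × exp(-Eₐ/RT)
Step 2: Convert Eₐ to J/mol: 60.8 kJ/mol = 60800 J/mol
Step 3: Calculate the exponent: -Eₐ/(RT) = -60800/(8.314 × 325) = -22.50143
Step 4: k = 2.36e+08 × exp(-22.50143)
Step 5: k = 2.36e+08 × 1.68948e-10 = 3.9872e-02 s⁻¹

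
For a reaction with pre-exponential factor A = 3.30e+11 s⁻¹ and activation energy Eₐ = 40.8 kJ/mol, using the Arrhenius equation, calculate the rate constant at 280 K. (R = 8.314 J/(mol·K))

8.07e+03 s⁻¹

Step 1: Use the Arrhenius equation: k = A × exp(-Eₐ/RT)
Step 2: Convert Eₐ to J/mol: 40.8 kJ/mol = 40800 J/mol
Step 3: Calculate the exponent: -Eₐ/(RT) = -40800/(8.314 × 280) = -17.52638
Step 4: k = 3.30e+11 × exp(-17.52638)
Step 5: k = 3.30e+11 × 2.44563e-08 = 8.0706e+03 s⁻¹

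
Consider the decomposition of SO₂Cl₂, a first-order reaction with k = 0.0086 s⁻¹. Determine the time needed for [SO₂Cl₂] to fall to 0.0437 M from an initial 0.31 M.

227.8 s

Step 1: For first-order: t = ln([SO₂Cl₂]₀/[SO₂Cl₂])/k
Step 2: t = ln(0.31/0.0437)/0.0086
Step 3: t = ln(7.094)/0.0086
Step 4: t = 1.959/0.0086 = 227.8 s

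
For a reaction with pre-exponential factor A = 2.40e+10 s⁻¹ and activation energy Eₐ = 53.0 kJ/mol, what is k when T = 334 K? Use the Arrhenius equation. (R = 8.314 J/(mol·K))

1.23e+02 s⁻¹

Step 1: Use the Arrhenius equation: k = A × exp(-Eₐ/RT)
Step 2: Convert Eₐ to J/mol: 53.0 kJ/mol = 53000 J/mol
Step 3: Calculate the exponent: -Eₐ/(RT) = -53000/(8.314 × 334) = -19.08620
Step 4: k = 2.40e+10 × exp(-19.08620)
Step 5: k = 2.40e+10 × 5.14007e-09 = 1.2336e+02 s⁻¹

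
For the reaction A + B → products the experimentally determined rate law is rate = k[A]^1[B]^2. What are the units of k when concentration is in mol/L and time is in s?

(mol/L)⁻²·s⁻¹

Step 1: Overall order = 1 + 2 = 3.
Step 2: rate has units mol/L·s⁻¹; [A]^1[B]^2 has units (mol/L)^3.
Step 3: k = rate/([A]^1[B]^2), so units of k = (mol/L)^(1-3)·s⁻¹ = (mol/L)⁻²·s⁻¹.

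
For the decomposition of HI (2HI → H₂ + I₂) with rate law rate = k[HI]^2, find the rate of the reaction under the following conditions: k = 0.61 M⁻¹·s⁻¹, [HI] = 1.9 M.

2.202 M/s

Step 1: Identify the rate law: rate = k[HI]^2
Step 2: Substitute values: rate = 0.61 × (1.9)^2
Step 3: Calculate: rate = 0.61 × 3.61 = 2.2021 M/s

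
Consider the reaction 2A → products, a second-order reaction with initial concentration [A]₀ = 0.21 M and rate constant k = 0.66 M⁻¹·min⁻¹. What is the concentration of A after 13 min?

0.07495 M

Step 1: For a second-order reaction: 1/[A] = 1/[A]₀ + kt
Step 2: 1/[A] = 1/0.21 + 0.66 × 13
Step 3: 1/[A] = 4.762 + 8.58 = 13.34
Step 4: [A] = 1/13.34 = 0.07495 M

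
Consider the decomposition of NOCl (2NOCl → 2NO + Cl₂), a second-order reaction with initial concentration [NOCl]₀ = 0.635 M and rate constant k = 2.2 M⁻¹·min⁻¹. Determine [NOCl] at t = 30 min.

0.0148 M

Step 1: For a second-order reaction: 1/[NOCl] = 1/[NOCl]₀ + kt
Step 2: 1/[NOCl] = 1/0.635 + 2.2 × 30
Step 3: 1/[NOCl] = 1.575 + 66 = 67.57
Step 4: [NOCl] = 1/67.57 = 0.0148 M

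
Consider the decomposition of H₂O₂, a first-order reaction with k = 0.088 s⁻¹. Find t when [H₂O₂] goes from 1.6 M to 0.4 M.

15.75 s

Step 1: For first-order: t = ln([H₂O₂]₀/[H₂O₂])/k
Step 2: t = ln(1.6/0.4)/0.088
Step 3: t = ln(4)/0.088
Step 4: t = 1.386/0.088 = 15.75 s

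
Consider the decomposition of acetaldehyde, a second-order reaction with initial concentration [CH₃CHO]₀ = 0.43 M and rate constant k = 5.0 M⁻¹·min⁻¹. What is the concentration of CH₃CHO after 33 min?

0.005976 M

Step 1: For a second-order reaction: 1/[CH₃CHO] = 1/[CH₃CHO]₀ + kt
Step 2: 1/[CH₃CHO] = 1/0.43 + 5.0 × 33
Step 3: 1/[CH₃CHO] = 2.326 + 165 = 167.3
Step 4: [CH₃CHO] = 1/167.3 = 0.005976 M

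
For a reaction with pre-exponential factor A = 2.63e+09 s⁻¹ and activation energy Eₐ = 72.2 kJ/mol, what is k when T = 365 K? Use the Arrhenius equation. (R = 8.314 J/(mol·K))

1.22e-01 s⁻¹

Step 1: Use the Arrhenius equation: k = A × exp(-Eₐ/RT)
Step 2: Convert Eₐ to J/mol: 72.2 kJ/mol = 72200 J/mol
Step 3: Calculate the exponent: -Eₐ/(RT) = -72200/(8.314 × 365) = -23.79218
Step 4: k = 2.63e+09 × exp(-23.79218)
Step 5: k = 2.63e+09 × 4.64716e-11 = 1.2222e-01 s⁻¹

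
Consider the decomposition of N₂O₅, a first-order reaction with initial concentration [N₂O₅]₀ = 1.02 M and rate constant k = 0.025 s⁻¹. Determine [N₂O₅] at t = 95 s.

0.09487 M

Step 1: For a first-order reaction: [N₂O₅] = [N₂O₅]₀ × e^(-kt)
Step 2: [N₂O₅] = 1.02 × e^(-0.025 × 95)
Step 3: [N₂O₅] = 1.02 × e^(-2.375)
Step 4: [N₂O₅] = 1.02 × 0.0930145 = 0.09487 M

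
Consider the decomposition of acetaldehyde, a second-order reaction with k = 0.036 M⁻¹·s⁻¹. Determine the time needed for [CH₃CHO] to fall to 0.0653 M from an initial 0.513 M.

371.2 s

Step 1: For second-order: t = (1/[CH₃CHO] - 1/[CH₃CHO]₀)/k
Step 2: t = (1/0.0653 - 1/0.513)/0.036
Step 3: t = (15.31 - 1.949)/0.036
Step 4: t = 13.36/0.036 = 371.2 s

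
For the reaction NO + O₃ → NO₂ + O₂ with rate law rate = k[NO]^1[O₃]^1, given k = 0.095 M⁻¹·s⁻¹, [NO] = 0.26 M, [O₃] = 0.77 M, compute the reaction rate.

0.01902 M/s

Step 1: The rate law is rate = k[NO]^1[O₃]^1
Step 2: Substitute: rate = 0.095 × (0.26)^1 × (0.77)^1
Step 3: rate = 0.095 × 0.26 × 0.77 = 0.019019 M/s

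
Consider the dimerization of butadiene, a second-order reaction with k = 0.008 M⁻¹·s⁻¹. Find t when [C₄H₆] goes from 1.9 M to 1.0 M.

59.21 s

Step 1: For second-order: t = (1/[C₄H₆] - 1/[C₄H₆]₀)/k
Step 2: t = (1/1.0 - 1/1.9)/0.008
Step 3: t = (1 - 0.5263)/0.008
Step 4: t = 0.4737/0.008 = 59.21 s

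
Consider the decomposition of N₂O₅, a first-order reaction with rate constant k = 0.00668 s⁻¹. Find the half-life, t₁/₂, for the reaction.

103.8 s

Step 1: For a first-order reaction, t₁/₂ = ln(2)/k
Step 2: t₁/₂ = ln(2)/0.00668
Step 3: t₁/₂ = 0.6931/0.00668 = 103.8 s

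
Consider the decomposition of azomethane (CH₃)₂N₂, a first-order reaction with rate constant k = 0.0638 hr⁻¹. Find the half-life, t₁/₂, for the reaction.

10.86 hr

Step 1: For a first-order reaction, t₁/₂ = ln(2)/k
Step 2: t₁/₂ = ln(2)/0.0638
Step 3: t₁/₂ = 0.6931/0.0638 = 10.86 hr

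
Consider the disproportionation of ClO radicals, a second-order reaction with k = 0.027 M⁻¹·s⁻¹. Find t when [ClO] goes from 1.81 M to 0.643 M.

37.14 s

Step 1: For second-order: t = (1/[ClO] - 1/[ClO]₀)/k
Step 2: t = (1/0.643 - 1/1.81)/0.027
Step 3: t = (1.555 - 0.5525)/0.027
Step 4: t = 1.003/0.027 = 37.14 s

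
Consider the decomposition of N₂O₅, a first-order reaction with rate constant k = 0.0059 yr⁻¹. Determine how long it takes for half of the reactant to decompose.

117.5 yr

Step 1: For a first-order reaction, t₁/₂ = ln(2)/k
Step 2: t₁/₂ = ln(2)/0.0059
Step 3: t₁/₂ = 0.6931/0.0059 = 117.5 yr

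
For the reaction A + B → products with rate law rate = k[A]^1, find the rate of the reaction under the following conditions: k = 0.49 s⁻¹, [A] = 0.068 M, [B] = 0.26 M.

0.03332 M/s

Step 1: The rate law is rate = k[A]^1
Step 2: Note that the rate does not depend on [B] (zero order in B).
Step 3: rate = 0.49 × (0.068)^1 = 0.03332 M/s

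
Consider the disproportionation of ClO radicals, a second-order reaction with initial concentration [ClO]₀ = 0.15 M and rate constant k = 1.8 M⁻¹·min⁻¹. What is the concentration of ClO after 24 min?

0.02005 M

Step 1: For a second-order reaction: 1/[ClO] = 1/[ClO]₀ + kt
Step 2: 1/[ClO] = 1/0.15 + 1.8 × 24
Step 3: 1/[ClO] = 6.667 + 43.2 = 49.87
Step 4: [ClO] = 1/49.87 = 0.02005 M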